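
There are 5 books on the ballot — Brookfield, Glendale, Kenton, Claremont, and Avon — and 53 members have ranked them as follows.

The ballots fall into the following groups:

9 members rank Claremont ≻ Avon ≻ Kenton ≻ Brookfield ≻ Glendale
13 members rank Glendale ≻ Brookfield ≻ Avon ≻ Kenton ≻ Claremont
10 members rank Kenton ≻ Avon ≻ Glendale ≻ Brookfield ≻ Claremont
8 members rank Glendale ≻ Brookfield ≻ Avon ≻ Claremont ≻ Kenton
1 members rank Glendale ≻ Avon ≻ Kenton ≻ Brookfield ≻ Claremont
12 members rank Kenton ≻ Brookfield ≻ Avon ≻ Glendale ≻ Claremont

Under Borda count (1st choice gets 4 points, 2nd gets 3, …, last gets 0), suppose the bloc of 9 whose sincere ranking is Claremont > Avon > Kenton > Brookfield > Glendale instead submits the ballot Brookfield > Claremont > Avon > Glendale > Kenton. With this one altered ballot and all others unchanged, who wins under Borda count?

Brookfield

Borda totals with the altered ballot: Brookfield 146, Glendale 129, Kenton 103, Claremont 35, Avon 117.
The switch changes the winner from Avon to Brookfield.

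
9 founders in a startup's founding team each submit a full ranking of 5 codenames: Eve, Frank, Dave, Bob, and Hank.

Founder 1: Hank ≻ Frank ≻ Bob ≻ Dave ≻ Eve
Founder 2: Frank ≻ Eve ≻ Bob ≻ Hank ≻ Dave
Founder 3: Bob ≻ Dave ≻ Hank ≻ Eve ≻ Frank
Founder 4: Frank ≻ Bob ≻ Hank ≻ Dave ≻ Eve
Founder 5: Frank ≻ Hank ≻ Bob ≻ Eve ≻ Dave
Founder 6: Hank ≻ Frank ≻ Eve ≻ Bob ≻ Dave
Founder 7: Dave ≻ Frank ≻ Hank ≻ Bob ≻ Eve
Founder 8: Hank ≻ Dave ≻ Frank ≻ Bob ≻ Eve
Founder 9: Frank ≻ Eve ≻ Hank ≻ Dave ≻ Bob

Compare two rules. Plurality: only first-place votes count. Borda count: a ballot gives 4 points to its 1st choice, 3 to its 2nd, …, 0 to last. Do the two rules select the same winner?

Yes

Plurality first-place counts: Eve 0, Frank 4, Dave 1, Bob 1, Hank 3 → Frank.
Borda totals: Eve 10, Frank 27, Dave 13, Bob 16, Hank 24 → Frank.
The two rules agree on Frank.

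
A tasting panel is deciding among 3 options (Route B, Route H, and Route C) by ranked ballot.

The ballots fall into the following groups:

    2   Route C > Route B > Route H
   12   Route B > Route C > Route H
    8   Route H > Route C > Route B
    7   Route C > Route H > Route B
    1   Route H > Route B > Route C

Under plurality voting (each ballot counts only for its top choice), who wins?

First-place vote totals:
  Route B: 12
  Route H: 9
  Route C: 9
Route B has the most first-place votes.

Route B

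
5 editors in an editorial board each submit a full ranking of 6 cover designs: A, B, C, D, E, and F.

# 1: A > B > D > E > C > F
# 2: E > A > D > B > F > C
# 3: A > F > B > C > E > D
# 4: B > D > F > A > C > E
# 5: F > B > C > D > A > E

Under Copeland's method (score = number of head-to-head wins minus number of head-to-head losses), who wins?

Pairwise results:
  A vs B: A wins 3–2.
  A vs C: A wins 4–1.
  A vs D: A wins 3–2.
  A vs E: A wins 4–1.
  A vs F: A wins 3–2.
  B vs C: B wins 5–0.
  B vs D: B wins 4–1.
  B vs E: B wins 4–1.
  B vs F: B wins 3–2.
  C vs D: D wins 3–2.
  C vs E: C wins 3–2.
  C vs F: F wins 4–1.
  D vs E: D wins 3–2.
  D vs F: D wins 3–2.
  E vs F: F wins 3–2.
Copeland scores (wins − losses):
  A: 5 − 0 = 5
  B: 4 − 1 = 3
  C: 1 − 4 = -3
  D: 3 − 2 = 1
  E: 0 − 5 = -5
  F: 2 − 3 = -1
A has the best Copeland score.

A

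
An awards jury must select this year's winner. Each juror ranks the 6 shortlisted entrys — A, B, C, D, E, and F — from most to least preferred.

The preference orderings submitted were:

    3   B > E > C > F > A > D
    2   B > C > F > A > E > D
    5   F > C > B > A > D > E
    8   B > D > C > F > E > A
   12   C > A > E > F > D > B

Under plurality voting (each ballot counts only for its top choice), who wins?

B

First-place vote totals:
  A: 0
  B: 13
  C: 12
  D: 0
  E: 0
  F: 5
B has the most first-place votes.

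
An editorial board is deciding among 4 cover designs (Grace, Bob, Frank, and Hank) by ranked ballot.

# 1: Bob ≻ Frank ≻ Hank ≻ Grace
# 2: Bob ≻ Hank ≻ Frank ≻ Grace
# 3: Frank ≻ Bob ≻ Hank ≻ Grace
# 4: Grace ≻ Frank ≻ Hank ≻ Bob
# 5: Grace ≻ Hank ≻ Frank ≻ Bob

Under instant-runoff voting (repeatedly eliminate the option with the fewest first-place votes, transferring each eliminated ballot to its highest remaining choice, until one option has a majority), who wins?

Bob

Round 1: Grace 2, Bob 2, Frank 1, Hank 0. Hank has the fewest and is eliminated.
Round 2: Grace 2, Bob 2, Frank 1. Frank has the fewest and is eliminated.
Round 3: Bob 3, Grace 2. Bob has a majority.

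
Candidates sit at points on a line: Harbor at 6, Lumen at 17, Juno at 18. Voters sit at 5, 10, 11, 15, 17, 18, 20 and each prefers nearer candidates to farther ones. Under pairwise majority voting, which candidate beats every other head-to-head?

With single-peaked preferences on a line, the Condorcet winner is the candidate closest to the median voter.
The median voter (position 15) is closest to Lumen at 17.
Check: Lumen vs Harbor — voters closer to Lumen: 4 of 7.

Lumen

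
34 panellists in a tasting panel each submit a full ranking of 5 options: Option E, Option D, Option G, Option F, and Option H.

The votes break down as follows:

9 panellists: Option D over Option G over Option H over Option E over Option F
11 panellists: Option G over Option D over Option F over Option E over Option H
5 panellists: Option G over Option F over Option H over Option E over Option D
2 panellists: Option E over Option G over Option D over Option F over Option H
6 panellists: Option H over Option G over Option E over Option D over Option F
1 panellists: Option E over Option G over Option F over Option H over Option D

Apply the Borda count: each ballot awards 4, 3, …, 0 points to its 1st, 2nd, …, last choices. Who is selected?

Borda scores:
  Option E: 9·1 + 11·1 + 5·1 + 2·4 + 6·2 + 4 = 49
  Option D: 9·4 + 11·3 + 5·0 + 2·2 + 6·1 + 0 = 79
  Option G: 9·3 + 11·4 + 5·4 + 2·3 + 6·3 + 3 = 118
  Option F: 9·0 + 11·2 + 5·3 + 2·1 + 6·0 + 2 = 41
  Option H: 9·2 + 11·0 + 5·2 + 2·0 + 6·4 + 1 = 53
Option G has the highest total.

Option G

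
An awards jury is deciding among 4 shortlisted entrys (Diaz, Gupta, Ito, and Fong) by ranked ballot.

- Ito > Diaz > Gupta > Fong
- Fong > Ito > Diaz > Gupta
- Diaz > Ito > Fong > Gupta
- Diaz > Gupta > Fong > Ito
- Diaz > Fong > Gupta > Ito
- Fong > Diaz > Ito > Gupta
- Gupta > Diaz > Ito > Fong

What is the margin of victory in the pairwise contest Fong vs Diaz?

Ballots ranking Fong above Diaz: 2.
Ballots ranking Diaz above Fong: 5.
Diaz wins 5–2, a margin of 3.

3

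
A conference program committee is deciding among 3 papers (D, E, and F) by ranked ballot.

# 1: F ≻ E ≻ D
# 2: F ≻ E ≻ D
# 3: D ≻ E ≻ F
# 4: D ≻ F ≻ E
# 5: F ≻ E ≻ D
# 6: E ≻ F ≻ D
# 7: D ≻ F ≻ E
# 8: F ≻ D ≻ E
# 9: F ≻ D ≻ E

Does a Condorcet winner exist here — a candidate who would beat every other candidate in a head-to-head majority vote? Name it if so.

F

Head-to-head results (9 voters total):
D vs E: D wins 5–4.
D vs F: F wins 6–3.
E vs F: F wins 7–2.
F beats each rival — D (6–3), E (7–2) — so F is the Condorcet winner.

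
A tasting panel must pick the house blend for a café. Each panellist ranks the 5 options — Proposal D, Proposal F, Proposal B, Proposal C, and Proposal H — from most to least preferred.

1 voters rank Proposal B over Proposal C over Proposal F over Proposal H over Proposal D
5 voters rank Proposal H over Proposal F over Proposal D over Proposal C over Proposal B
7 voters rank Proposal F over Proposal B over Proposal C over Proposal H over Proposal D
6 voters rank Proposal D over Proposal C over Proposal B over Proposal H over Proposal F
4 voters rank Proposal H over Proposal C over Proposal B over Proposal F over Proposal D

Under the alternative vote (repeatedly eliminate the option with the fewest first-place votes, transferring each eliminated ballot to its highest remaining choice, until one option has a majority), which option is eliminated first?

Proposal C

Round 1: Proposal H 9, Proposal F 7, Proposal D 6, Proposal B 1, Proposal C 0. Proposal C has the fewest and is eliminated.
Round 2: Proposal H 9, Proposal F 7, Proposal D 6, Proposal B 1. Proposal B has the fewest and is eliminated.
Round 3: Proposal H 9, Proposal F 8, Proposal D 6. Proposal D has the fewest and is eliminated.
Round 4: Proposal H 15, Proposal F 8. Proposal H has a majority.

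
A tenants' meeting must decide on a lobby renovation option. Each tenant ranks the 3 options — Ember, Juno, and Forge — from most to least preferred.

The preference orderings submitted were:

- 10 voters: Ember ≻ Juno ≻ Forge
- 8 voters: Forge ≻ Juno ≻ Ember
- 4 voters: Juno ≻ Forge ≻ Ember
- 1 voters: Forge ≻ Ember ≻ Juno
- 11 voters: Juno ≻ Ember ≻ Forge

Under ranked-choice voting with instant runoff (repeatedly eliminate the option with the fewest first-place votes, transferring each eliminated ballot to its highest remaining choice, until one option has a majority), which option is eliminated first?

Forge

Round 1: Juno 15, Ember 10, Forge 9. Forge has the fewest and is eliminated.
Round 2: Juno 23, Ember 11. Juno has a majority.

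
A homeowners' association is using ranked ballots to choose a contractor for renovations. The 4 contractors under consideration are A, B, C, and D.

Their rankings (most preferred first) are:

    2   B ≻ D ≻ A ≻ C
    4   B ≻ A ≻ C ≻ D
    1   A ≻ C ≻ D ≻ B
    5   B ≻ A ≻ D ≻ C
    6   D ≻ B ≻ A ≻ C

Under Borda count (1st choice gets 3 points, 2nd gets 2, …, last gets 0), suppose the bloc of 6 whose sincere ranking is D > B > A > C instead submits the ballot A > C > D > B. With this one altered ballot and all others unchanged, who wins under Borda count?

Borda totals with the altered ballot: A 41, B 33, C 18, D 16.
The switch changes the winner from B to A.

A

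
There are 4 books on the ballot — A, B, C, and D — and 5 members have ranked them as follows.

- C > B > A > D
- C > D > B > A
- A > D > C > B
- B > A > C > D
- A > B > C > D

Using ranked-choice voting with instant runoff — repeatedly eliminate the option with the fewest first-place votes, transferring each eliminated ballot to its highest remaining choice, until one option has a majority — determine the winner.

Round 1: A 2, C 2, B 1, D 0. D has the fewest and is eliminated.
Round 2: A 2, C 2, B 1. B has the fewest and is eliminated.
Round 3: A 3, C 2. A has a majority.

A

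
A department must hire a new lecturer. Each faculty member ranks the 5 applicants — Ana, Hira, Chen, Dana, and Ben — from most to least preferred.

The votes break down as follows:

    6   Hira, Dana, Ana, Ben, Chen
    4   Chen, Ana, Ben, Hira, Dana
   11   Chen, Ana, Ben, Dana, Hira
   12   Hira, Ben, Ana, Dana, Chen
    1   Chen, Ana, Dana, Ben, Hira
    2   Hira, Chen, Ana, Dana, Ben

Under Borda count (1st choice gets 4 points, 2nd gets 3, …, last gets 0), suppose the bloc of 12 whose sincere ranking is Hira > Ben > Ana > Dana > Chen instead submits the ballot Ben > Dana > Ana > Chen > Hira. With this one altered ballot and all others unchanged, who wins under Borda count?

Ana

Borda totals with the altered ballot: Ana 88, Hira 36, Chen 82, Dana 69, Ben 85.
The winner is unchanged: still Ana.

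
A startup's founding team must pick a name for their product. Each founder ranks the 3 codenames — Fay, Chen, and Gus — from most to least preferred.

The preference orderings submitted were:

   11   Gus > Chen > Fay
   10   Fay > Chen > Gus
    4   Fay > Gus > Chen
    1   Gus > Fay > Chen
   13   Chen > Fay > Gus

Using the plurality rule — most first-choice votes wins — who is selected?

First-place vote totals:
  Fay: 14
  Chen: 13
  Gus: 12
Fay has the most first-place votes.

Fay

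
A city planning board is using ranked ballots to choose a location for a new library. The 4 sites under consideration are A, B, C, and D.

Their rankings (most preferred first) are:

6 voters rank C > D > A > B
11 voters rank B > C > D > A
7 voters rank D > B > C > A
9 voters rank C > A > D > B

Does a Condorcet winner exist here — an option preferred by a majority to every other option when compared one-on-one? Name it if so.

None — there is no Condorcet winner

Head-to-head results (33 voters total):
A vs B: B wins 18–15.
A vs C: C wins 33–0.
A vs D: D wins 24–9.
B vs C: B wins 18–15.
B vs D: D wins 22–11.
C vs D: C wins 26–7.
No candidate beats all others: B beats C beats D beats B, a majority cycle.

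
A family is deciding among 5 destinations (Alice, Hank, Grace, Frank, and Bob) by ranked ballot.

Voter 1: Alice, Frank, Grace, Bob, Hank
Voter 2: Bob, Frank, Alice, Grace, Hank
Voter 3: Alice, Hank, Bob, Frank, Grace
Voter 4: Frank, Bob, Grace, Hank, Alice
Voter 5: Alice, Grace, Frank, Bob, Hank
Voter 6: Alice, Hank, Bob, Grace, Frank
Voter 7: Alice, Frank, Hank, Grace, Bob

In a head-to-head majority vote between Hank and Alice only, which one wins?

Alice

Ballots ranking Hank above Alice: 1.
Ballots ranking Alice above Hank: 6.
Alice wins the head-to-head, 6–1.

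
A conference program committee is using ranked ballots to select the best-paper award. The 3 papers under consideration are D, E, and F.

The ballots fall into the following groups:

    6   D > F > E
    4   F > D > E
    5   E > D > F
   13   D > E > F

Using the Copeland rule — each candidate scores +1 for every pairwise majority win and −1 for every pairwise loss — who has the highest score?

Pairwise results:
  D vs E: D wins 23–5.
  D vs F: D wins 24–4.
  E vs F: E wins 18–10.
Copeland scores (wins − losses):
  D: 2 − 0 = 2
  E: 1 − 1 = 0
  F: 0 − 2 = -2
D has the best Copeland score.

D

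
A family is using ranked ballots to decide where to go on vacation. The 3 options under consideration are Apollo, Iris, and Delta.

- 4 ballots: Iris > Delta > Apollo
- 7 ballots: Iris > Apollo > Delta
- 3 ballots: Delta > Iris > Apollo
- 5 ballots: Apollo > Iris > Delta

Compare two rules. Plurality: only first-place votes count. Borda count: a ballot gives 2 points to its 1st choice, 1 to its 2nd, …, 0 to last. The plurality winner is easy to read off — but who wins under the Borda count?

Iris

Plurality first-place counts: Apollo 5, Iris 11, Delta 3 → Iris.
Borda totals: Apollo 17, Iris 30, Delta 10 → Iris.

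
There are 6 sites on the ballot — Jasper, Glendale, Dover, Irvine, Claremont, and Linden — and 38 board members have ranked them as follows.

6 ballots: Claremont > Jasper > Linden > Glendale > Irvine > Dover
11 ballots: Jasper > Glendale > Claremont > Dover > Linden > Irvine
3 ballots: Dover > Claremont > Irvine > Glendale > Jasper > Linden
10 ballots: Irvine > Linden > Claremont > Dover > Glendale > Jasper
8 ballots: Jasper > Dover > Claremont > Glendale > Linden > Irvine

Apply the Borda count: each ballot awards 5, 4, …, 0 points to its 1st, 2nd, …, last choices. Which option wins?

Claremont

Borda scores:
  Jasper: 6·4 + 11·5 + 3·1 + 10·0 + 8·5 = 122
  Glendale: 6·2 + 11·4 + 3·2 + 10·1 + 8·2 = 88
  Dover: 6·0 + 11·2 + 3·5 + 10·2 + 8·4 = 89
  Irvine: 6·1 + 11·0 + 3·3 + 10·5 + 8·0 = 65
  Claremont: 6·5 + 11·3 + 3·4 + 10·3 + 8·3 = 129
  Linden: 6·3 + 11·1 + 3·0 + 10·4 + 8·1 = 77
Claremont has the highest total.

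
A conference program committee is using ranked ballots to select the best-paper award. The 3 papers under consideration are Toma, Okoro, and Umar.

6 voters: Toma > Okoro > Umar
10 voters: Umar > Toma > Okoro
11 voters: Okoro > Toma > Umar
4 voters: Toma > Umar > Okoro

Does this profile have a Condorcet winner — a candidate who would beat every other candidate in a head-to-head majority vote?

Yes

Head-to-head results (31 voters total):
Toma vs Okoro: Toma wins 20–11.
Toma vs Umar: Toma wins 21–10.
Okoro vs Umar: Okoro wins 17–14.
Toma beats each rival — Okoro (20–11), Umar (21–10) — so Toma is the Condorcet winner.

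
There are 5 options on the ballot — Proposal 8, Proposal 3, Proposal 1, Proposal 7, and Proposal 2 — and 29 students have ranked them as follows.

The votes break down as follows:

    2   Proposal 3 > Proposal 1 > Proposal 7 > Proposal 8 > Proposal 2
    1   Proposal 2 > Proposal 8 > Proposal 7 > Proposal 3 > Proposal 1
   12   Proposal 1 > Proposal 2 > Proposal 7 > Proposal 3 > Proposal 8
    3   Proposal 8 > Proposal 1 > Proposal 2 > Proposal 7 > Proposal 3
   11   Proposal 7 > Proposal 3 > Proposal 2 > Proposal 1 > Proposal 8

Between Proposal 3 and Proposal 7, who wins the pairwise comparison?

Ballots ranking Proposal 3 above Proposal 7: 2.
Ballots ranking Proposal 7 above Proposal 3: 1+12+3+11 = 27.
Proposal 7 wins the head-to-head, 27–2.

Proposal 7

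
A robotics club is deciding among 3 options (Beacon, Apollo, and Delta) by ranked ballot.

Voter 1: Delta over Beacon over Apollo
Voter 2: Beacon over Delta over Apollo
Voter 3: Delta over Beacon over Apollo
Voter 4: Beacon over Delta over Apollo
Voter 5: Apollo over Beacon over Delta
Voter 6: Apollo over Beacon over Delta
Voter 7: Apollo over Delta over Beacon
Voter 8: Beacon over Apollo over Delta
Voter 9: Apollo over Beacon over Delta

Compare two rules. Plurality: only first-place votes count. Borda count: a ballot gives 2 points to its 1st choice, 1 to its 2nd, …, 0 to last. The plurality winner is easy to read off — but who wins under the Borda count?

Beacon

Plurality first-place counts: Beacon 3, Apollo 4, Delta 2 → Apollo.
Borda totals: Beacon 11, Apollo 9, Delta 7 → Beacon.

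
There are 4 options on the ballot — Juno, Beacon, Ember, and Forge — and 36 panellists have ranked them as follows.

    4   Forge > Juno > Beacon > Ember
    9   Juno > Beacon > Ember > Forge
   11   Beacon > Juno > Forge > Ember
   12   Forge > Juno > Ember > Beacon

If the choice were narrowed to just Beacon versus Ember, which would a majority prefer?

Ballots ranking Beacon above Ember: 4+9+11 = 24.
Ballots ranking Ember above Beacon: 12.
Beacon wins the head-to-head, 24–12.

Beacon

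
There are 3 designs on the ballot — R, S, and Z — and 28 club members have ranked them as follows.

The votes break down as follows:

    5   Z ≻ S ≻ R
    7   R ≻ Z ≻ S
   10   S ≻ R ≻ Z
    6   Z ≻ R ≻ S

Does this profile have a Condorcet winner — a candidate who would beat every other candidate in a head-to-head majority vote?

Head-to-head results (28 voters total):
R vs S: S wins 15–13.
R vs Z: R wins 17–11.
S vs Z: Z wins 18–10.
No candidate beats all others: R beats Z beats S beats R, a majority cycle.

No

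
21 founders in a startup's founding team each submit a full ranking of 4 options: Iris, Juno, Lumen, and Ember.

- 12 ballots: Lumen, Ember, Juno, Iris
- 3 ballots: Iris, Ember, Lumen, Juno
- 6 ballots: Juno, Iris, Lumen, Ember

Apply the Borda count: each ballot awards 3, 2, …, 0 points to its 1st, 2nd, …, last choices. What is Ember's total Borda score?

30

Borda scores:
  Iris: 12·0 + 3·3 + 6·2 = 21
  Juno: 12·1 + 3·0 + 6·3 = 30
  Lumen: 12·3 + 3·1 + 6·1 = 45
  Ember: 12·2 + 3·2 + 6·0 = 30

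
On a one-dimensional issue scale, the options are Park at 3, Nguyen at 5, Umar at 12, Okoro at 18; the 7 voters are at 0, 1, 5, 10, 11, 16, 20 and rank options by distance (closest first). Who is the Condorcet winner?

With single-peaked preferences on a line, the Condorcet winner is the candidate closest to the median voter.
The median voter (position 10) is closest to Umar at 12.
Check: Umar vs Nguyen — voters closer to Umar: 4 of 7.

Umar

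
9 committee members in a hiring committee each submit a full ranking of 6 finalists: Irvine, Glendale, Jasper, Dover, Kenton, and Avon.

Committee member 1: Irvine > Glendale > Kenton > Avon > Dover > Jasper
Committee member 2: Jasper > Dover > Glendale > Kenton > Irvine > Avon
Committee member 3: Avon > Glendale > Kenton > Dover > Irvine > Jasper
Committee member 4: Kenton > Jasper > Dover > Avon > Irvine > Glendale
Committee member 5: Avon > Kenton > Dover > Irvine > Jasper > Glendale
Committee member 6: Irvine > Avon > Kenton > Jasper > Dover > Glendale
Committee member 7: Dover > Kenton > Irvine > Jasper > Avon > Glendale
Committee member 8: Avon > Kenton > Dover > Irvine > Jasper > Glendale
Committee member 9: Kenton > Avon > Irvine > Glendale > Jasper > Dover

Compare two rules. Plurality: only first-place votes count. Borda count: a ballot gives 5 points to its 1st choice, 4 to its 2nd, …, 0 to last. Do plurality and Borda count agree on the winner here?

No

Plurality first-place counts: Irvine 2, Glendale 0, Jasper 1, Dover 1, Kenton 2, Avon 3 → Avon.
Borda totals: Irvine 23, Glendale 13, Jasper 16, Dover 22, Kenton 33, Avon 28 → Kenton.
The two rules disagree: plurality picks Avon, Borda picks Kenton.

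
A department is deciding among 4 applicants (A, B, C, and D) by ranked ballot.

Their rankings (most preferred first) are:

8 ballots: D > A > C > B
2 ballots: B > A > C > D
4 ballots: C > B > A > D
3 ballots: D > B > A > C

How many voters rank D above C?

Ballots ranking D above C: 8+3 = 11.
Ballots ranking C above D: 2+4 = 6.
So 11 of 17 voters prefer D to C.

11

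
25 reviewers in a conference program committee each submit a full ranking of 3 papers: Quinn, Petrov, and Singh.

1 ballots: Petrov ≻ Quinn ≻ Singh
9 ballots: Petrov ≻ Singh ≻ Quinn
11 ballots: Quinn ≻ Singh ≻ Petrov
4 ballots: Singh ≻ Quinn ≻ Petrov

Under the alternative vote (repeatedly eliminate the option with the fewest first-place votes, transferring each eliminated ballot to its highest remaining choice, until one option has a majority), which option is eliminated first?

Round 1: Quinn 11, Petrov 10, Singh 4. Singh has the fewest and is eliminated.
Round 2: Quinn 15, Petrov 10. Quinn has a majority.

Singh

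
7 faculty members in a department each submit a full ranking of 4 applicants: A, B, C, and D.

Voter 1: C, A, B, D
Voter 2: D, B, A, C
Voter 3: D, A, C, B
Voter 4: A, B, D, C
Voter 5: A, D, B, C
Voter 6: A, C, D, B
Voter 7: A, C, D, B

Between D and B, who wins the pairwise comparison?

Ballots ranking D above B: 5.
Ballots ranking B above D: 2.
D wins the head-to-head, 5–2.

D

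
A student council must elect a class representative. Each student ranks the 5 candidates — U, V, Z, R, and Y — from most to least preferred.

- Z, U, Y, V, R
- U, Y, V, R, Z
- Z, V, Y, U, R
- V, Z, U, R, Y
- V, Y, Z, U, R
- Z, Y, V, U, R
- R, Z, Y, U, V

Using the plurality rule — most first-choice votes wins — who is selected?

First-place vote totals:
  U: 1
  V: 2
  Z: 3
  R: 1
  Y: 0
Z has the most first-place votes.

Z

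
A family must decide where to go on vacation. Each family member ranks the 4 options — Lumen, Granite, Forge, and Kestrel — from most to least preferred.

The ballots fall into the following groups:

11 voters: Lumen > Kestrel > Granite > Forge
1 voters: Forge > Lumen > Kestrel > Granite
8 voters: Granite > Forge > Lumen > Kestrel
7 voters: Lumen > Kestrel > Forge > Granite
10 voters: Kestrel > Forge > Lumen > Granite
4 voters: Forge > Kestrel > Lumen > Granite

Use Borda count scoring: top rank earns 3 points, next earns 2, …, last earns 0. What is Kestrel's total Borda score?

75

Borda scores:
  Lumen: 11·3 + 2 + 8·1 + 7·3 + 10·1 + 4·1 = 78
  Granite: 11·1 + 0 + 8·3 + 7·0 + 10·0 + 4·0 = 35
  Forge: 11·0 + 3 + 8·2 + 7·1 + 10·2 + 4·3 = 58
  Kestrel: 11·2 + 1 + 8·0 + 7·2 + 10·3 + 4·2 = 75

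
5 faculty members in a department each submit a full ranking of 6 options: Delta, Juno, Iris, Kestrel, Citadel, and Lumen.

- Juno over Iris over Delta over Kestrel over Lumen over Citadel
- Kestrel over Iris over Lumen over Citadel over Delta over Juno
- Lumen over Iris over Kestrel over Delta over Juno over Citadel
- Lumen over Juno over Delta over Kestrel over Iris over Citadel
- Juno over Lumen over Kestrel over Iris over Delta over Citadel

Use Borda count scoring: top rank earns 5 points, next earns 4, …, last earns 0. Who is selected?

Lumen

Borda scores:
  Delta: 3 + 1 + 2 + 3 + 1 = 10
  Juno: 5 + 0 + 1 + 4 + 5 = 15
  Iris: 4 + 4 + 4 + 1 + 2 = 15
  Kestrel: 2 + 5 + 3 + 2 + 3 = 15
  Citadel: 0 + 2 + 0 + 0 + 0 = 2
  Lumen: 1 + 3 + 5 + 5 + 4 = 18
Lumen has the highest total.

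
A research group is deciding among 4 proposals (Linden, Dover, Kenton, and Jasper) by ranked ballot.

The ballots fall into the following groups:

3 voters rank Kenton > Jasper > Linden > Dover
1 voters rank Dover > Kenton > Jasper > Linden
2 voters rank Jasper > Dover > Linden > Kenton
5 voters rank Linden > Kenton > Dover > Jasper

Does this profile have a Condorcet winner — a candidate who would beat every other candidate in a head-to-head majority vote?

No

Head-to-head results (11 voters total):
Linden vs Dover: Linden wins 8–3.
Linden vs Kenton: Linden wins 7–4.
Linden vs Jasper: Jasper wins 6–5.
Dover vs Kenton: Kenton wins 8–3.
Dover vs Jasper: Dover wins 6–5.
Kenton vs Jasper: Kenton wins 9–2.
No candidate beats all others: Linden beats Dover beats Jasper beats Linden, a majority cycle.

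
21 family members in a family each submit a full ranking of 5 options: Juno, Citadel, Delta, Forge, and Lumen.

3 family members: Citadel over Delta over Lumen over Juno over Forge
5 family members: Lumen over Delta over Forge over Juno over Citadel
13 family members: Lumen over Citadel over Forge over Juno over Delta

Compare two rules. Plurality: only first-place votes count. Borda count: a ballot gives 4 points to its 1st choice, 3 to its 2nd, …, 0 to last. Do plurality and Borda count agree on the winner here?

Yes

Plurality first-place counts: Juno 0, Citadel 3, Delta 0, Forge 0, Lumen 18 → Lumen.
Borda totals: Juno 21, Citadel 51, Delta 24, Forge 36, Lumen 78 → Lumen.
The two rules agree on Lumen.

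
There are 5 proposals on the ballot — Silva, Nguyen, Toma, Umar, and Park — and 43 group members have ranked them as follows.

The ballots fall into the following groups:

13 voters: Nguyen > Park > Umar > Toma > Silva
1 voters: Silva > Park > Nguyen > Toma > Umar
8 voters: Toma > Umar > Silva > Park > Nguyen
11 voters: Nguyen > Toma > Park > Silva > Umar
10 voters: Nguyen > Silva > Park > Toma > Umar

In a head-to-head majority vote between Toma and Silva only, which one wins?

Ballots ranking Toma above Silva: 13+8+11 = 32.
Ballots ranking Silva above Toma: 1+10 = 11.
Toma wins the head-to-head, 32–11.

Toma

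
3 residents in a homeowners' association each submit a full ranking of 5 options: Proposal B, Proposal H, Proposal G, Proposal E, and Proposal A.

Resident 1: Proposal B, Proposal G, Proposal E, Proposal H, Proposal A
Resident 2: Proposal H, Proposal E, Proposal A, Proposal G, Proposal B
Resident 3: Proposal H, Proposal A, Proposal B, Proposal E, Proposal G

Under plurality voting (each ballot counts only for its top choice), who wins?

Proposal H

First-place vote totals:
  Proposal B: 1
  Proposal H: 2
  Proposal G: 0
  Proposal E: 0
  Proposal A: 0
Proposal H has the most first-place votes.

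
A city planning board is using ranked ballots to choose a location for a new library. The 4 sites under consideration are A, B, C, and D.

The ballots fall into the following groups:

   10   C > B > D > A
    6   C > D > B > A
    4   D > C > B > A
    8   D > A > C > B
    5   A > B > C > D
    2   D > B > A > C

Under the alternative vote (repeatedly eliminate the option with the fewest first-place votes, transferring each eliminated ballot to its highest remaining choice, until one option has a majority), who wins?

Round 1: C 16, D 14, A 5, B 0. B has the fewest and is eliminated.
Round 2: C 16, D 14, A 5. A has the fewest and is eliminated.
Round 3: C 21, D 14. C has a majority.

C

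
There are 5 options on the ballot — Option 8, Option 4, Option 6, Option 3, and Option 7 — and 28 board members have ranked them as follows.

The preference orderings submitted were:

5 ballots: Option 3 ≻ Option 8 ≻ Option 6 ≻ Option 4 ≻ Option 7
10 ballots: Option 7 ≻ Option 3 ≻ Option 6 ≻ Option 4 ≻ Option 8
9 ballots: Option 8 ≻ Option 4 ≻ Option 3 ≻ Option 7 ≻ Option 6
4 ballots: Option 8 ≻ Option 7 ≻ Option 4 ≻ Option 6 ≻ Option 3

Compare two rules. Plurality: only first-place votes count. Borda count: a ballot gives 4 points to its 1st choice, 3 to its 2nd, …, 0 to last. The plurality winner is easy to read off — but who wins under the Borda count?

Option 3

Plurality first-place counts: Option 8 13, Option 4 0, Option 6 0, Option 3 5, Option 7 10 → Option 8.
Borda totals: Option 8 67, Option 4 50, Option 6 34, Option 3 68, Option 7 61 → Option 3.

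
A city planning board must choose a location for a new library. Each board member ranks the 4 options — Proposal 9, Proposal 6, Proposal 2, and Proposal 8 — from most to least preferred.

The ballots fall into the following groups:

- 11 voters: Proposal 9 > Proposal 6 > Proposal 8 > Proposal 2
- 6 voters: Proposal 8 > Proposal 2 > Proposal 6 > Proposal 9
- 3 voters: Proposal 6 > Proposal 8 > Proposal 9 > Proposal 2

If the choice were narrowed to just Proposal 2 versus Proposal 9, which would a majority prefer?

Proposal 9

Ballots ranking Proposal 2 above Proposal 9: 6.
Ballots ranking Proposal 9 above Proposal 2: 11+3 = 14.
Proposal 9 wins the head-to-head, 14–6.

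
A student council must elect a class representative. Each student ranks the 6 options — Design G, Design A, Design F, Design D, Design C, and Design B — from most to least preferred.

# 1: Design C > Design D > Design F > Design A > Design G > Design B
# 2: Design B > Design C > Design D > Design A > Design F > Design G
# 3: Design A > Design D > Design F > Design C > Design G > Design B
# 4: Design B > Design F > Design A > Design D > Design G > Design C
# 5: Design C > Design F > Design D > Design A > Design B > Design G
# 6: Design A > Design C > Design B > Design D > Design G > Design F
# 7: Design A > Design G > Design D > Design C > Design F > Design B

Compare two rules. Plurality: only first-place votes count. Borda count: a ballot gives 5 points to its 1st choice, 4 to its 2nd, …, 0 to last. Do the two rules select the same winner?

Yes

Plurality first-place counts: Design G 0, Design A 3, Design F 0, Design D 0, Design C 2, Design B 2 → Design A.
Borda totals: Design G 8, Design A 24, Design F 16, Design D 21, Design C 22, Design B 14 → Design A.
The two rules agree on Design A.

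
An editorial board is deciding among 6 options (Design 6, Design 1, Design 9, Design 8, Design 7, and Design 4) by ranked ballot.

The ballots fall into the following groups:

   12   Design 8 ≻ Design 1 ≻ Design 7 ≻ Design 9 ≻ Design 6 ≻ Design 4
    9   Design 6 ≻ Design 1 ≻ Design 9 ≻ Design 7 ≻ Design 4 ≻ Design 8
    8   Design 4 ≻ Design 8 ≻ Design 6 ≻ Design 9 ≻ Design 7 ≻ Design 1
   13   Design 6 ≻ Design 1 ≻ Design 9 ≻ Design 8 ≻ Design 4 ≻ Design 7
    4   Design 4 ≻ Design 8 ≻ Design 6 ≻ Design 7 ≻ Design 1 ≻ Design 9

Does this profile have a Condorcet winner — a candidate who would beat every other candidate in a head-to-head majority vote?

Yes

Head-to-head results (46 voters total):
Design 6 vs Design 1: Design 6 wins 34–12.
Design 6 vs Design 9: Design 6 wins 34–12.
Design 6 vs Design 8: Design 8 wins 24–22.
Design 6 vs Design 7: Design 6 wins 34–12.
Design 6 vs Design 4: Design 6 wins 34–12.
Design 1 vs Design 9: Design 1 wins 38–8.
Design 1 vs Design 8: Design 8 wins 24–22.
Design 1 vs Design 7: Design 1 wins 34–12.
Design 1 vs Design 4: Design 1 wins 34–12.
Design 9 vs Design 8: Design 8 wins 24–22.
Design 9 vs Design 7: Design 9 wins 30–16.
Design 9 vs Design 4: Design 9 wins 34–12.
Design 8 vs Design 7: Design 8 wins 37–9.
Design 8 vs Design 4: Design 8 wins 25–21.
Design 7 vs Design 4: Design 4 wins 25–21.
Design 8 beats each rival — Design 6 (24–22), Design 1 (24–22), Design 9 (24–22), Design 7 (37–9), Design 4 (25–21) — so Design 8 is the Condorcet winner.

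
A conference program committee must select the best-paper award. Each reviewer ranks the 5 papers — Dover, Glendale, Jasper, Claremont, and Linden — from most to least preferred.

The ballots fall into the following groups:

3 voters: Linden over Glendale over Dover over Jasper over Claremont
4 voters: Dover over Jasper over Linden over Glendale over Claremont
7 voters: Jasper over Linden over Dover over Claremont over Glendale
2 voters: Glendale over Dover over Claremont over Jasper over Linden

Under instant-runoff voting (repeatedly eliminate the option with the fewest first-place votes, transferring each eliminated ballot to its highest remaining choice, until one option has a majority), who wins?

Dover

Round 1: Jasper 7, Dover 4, Linden 3, Glendale 2, Claremont 0. Claremont has the fewest and is eliminated.
Round 2: Jasper 7, Dover 4, Linden 3, Glendale 2. Glendale has the fewest and is eliminated.
Round 3: Jasper 7, Dover 6, Linden 3. Linden has the fewest and is eliminated.
Round 4: Dover 9, Jasper 7. Dover has a majority.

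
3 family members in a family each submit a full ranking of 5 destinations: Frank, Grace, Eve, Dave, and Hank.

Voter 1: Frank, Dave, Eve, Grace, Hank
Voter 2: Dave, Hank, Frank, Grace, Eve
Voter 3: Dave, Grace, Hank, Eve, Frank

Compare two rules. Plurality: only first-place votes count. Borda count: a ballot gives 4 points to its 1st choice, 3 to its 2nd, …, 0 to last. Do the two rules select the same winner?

Yes

Plurality first-place counts: Frank 1, Grace 0, Eve 0, Dave 2, Hank 0 → Dave.
Borda totals: Frank 6, Grace 5, Eve 3, Dave 11, Hank 5 → Dave.
The two rules agree on Dave.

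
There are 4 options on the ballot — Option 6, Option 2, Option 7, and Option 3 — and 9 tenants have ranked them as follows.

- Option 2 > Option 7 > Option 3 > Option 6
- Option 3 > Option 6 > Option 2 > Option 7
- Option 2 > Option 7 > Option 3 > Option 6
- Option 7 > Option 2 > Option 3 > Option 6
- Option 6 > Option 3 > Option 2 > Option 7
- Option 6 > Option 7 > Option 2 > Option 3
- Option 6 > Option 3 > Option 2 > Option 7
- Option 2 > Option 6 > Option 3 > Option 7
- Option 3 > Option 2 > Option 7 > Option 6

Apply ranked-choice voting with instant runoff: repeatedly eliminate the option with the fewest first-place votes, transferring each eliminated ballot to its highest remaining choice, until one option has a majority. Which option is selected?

Round 1: Option 6 3, Option 2 3, Option 3 2, Option 7 1. Option 7 has the fewest and is eliminated.
Round 2: Option 2 4, Option 6 3, Option 3 2. Option 3 has the fewest and is eliminated.
Round 3: Option 2 5, Option 6 4. Option 2 has a majority.

Option 2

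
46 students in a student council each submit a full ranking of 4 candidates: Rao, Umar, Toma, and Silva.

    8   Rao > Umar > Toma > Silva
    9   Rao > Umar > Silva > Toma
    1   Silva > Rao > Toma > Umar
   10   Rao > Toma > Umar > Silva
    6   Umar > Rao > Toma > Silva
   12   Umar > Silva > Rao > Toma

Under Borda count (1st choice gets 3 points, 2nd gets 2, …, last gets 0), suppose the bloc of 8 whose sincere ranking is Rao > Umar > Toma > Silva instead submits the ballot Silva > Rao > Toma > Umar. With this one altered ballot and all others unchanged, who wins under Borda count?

Rao

Borda totals with the altered ballot: Rao 99, Umar 82, Toma 35, Silva 60.
The winner is unchanged: still Rao.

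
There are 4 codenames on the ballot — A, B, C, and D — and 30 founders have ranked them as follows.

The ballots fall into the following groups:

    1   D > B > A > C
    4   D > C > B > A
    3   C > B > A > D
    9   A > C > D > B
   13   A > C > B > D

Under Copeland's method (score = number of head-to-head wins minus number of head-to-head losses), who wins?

A

Pairwise results:
  A vs B: A wins 22–8.
  A vs C: A wins 23–7.
  A vs D: A wins 25–5.
  B vs C: C wins 29–1.
  B vs D: B wins 16–14.
  C vs D: C wins 25–5.
Copeland scores (wins − losses):
  A: 3 − 0 = 3
  B: 1 − 2 = -1
  C: 2 − 1 = 1
  D: 0 − 3 = -3
A has the best Copeland score.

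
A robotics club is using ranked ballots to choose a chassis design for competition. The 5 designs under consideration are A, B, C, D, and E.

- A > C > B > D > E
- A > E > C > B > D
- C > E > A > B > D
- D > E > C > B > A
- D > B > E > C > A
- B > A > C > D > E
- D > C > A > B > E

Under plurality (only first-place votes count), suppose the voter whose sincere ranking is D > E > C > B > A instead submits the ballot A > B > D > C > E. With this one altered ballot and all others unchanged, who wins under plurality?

A

First-place totals with the altered ballot: A 3, B 1, C 1, D 2, E 0.
The switch changes the winner from D to A.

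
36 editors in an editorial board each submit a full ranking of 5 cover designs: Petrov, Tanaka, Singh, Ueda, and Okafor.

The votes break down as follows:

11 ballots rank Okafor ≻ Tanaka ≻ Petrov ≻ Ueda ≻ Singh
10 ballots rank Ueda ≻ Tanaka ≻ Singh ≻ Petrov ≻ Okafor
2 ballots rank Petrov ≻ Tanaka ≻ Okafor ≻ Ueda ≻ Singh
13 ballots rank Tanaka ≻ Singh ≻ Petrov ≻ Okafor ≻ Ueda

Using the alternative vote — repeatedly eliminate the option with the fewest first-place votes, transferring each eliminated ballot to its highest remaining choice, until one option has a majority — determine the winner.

Round 1: Tanaka 13, Okafor 11, Ueda 10, Petrov 2, Singh 0. Singh has the fewest and is eliminated.
Round 2: Tanaka 13, Okafor 11, Ueda 10, Petrov 2. Petrov has the fewest and is eliminated.
Round 3: Tanaka 15, Okafor 11, Ueda 10. Ueda has the fewest and is eliminated.
Round 4: Tanaka 25, Okafor 11. Tanaka has a majority.

Tanaka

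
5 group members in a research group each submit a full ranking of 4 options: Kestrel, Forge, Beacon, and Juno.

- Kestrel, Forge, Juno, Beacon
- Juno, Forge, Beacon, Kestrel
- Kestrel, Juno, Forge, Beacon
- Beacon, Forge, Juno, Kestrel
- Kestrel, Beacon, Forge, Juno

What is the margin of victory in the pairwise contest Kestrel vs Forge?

1

Ballots ranking Kestrel above Forge: 3.
Ballots ranking Forge above Kestrel: 2.
Kestrel wins 3–2, a margin of 1.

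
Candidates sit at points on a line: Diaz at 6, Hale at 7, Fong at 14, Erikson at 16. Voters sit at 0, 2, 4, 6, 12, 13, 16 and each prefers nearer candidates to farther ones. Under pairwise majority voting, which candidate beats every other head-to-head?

Diaz

With single-peaked preferences on a line, the Condorcet winner is the candidate closest to the median voter.
The median voter (position 6) is closest to Diaz at 6.
Check: Diaz vs Hale — voters closer to Diaz: 4 of 7.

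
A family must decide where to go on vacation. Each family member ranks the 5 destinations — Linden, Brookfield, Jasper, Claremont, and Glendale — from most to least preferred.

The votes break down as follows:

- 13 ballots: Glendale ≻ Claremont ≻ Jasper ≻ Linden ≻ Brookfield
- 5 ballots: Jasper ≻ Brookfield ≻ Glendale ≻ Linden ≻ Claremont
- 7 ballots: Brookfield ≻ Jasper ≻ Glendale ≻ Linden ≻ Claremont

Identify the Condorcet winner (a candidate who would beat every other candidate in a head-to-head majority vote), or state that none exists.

Head-to-head results (25 voters total):
Linden vs Brookfield: Linden wins 13–12.
Linden vs Jasper: Jasper wins 25–0.
Linden vs Claremont: Claremont wins 13–12.
Linden vs Glendale: Glendale wins 25–0.
Brookfield vs Jasper: Jasper wins 18–7.
Brookfield vs Claremont: Claremont wins 13–12.
Brookfield vs Glendale: Glendale wins 13–12.
Jasper vs Claremont: Claremont wins 13–12.
Jasper vs Glendale: Glendale wins 13–12.
Claremont vs Glendale: Glendale wins 25–0.
Glendale beats each rival — Linden (25–0), Brookfield (13–12), Jasper (13–12), Claremont (25–0) — so Glendale is the Condorcet winner.

Glendale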